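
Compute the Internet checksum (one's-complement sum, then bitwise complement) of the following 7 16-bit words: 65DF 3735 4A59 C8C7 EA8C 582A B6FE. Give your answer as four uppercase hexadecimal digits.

5614

One's-complement addition (fold any carry out of bit 15 back into bit 0):
  0x65DF + 0x3735 = 0x09D14
  0x9D14 + 0x4A59 = 0x0E76D
  0xE76D + 0xC8C7 = 0x1B034 → wrap carry → 0xB035
  0xB035 + 0xEA8C = 0x19AC1 → wrap carry → 0x9AC2
  0x9AC2 + 0x582A = 0x0F2EC
  0xF2EC + 0xB6FE = 0x1A9EA → wrap carry → 0xA9EB
One's-complement sum = 0xA9EB.
Checksum = ~0xA9EB & 0xFFFF = 0x5614.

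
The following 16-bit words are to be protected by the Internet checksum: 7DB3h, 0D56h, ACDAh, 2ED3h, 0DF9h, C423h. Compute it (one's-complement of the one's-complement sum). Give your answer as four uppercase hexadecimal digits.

C72B

One's-complement addition (fold any carry out of bit 15 back into bit 0):
  0x7DB3 + 0x0D56 = 0x08B09
  0x8B09 + 0xACDA = 0x137E3 → wrap carry → 0x37E4
  0x37E4 + 0x2ED3 = 0x066B7
  0x66B7 + 0x0DF9 = 0x074B0
  0x74B0 + 0xC423 = 0x138D3 → wrap carry → 0x38D4
One's-complement sum = 0x38D4.
Checksum = ~0x38D4 & 0xFFFF = 0xC72B.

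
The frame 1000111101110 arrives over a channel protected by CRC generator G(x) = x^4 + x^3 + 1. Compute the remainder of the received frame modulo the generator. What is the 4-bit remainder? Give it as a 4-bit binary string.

0000

Modulo-2 division of 1000111101110 by 11001:
  pos 0: 10001 XOR 11001 = 01000
  pos 1: 10001 XOR 11001 = 01000
  pos 2: 10001 XOR 11001 = 01000
  pos 3: 10001 XOR 11001 = 01000
  pos 4: 10000 XOR 11001 = 01001
  pos 5: 10011 XOR 11001 = 01010
  pos 6: 10101 XOR 11001 = 01100
  pos 7: 11001 XOR 11001 = 00000
Remainder = 0000 (zero — the frame passes the CRC check).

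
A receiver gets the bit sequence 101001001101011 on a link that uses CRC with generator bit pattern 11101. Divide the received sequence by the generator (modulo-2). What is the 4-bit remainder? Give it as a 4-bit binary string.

Modulo-2 division of 101001001101011 by 11101:
  pos 0: 10100 XOR 11101 = 01001
  pos 1: 10011 XOR 11101 = 01110
  pos 2: 11100 XOR 11101 = 00001
  pos 6: 10110 XOR 11101 = 01011
  pos 7: 10111 XOR 11101 = 01010
  pos 8: 10100 XOR 11101 = 01001
  pos 9: 10011 XOR 11101 = 01110
  pos 10: 11101 XOR 11101 = 00000
Remainder = 0000 (zero — the frame passes the CRC check).

0000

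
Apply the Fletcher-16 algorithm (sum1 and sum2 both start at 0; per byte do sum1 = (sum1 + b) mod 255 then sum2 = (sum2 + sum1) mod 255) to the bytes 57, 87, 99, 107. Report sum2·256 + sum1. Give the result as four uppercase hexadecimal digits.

1D5F

Running sums (mod 255):
  after byte 0 (57): sum1=57, sum2=57
  after byte 1 (87): sum1=144, sum2=201
  after byte 2 (99): sum1=243, sum2=189
  after byte 3 (107): sum1=95, sum2=29
Checksum = sum2·256 + sum1 = 29·256 + 95 = 7519 = 0x1D5F.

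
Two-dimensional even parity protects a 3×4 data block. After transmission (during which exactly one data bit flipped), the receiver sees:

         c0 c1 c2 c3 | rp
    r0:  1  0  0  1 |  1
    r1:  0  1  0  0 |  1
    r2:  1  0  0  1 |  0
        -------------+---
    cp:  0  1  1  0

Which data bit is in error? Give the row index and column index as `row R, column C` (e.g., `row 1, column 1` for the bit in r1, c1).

row 0, column 2

Recompute each row's even parity and compare to rp:
  r0: data parity 0, sent rp 1 → mismatch
  r1: data parity 1, sent rp 1 → ok
  r2: data parity 0, sent rp 0 → ok
Recompute each column's even parity and compare to cp:
  c0: data parity 0, sent cp 0 → ok
  c1: data parity 1, sent cp 1 → ok
  c2: data parity 0, sent cp 1 → mismatch
  c3: data parity 0, sent cp 0 → ok
Exactly one row (r0) and one column (c2) fail → the flipped bit is at their intersection.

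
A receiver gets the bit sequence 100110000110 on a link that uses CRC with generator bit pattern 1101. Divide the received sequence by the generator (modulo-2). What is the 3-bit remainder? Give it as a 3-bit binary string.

010

Modulo-2 division of 100110000110 by 1101:
  pos 0: 1001 XOR 1101 = 0100
  pos 1: 1001 XOR 1101 = 0100
  pos 2: 1000 XOR 1101 = 0101
  pos 3: 1010 XOR 1101 = 0111
  pos 4: 1110 XOR 1101 = 0011
  pos 6: 1101 XOR 1101 = 0000
Remainder = 010 (nonzero — an error is detected).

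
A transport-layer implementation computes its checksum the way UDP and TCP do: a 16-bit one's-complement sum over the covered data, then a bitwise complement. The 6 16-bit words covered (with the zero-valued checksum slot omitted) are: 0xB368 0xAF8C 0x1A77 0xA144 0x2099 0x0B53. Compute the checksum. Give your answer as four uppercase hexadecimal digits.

One's-complement addition (fold any carry out of bit 15 back into bit 0):
  0xB368 + 0xAF8C = 0x162F4 → wrap carry → 0x62F5
  0x62F5 + 0x1A77 = 0x07D6C
  0x7D6C + 0xA144 = 0x11EB0 → wrap carry → 0x1EB1
  0x1EB1 + 0x2099 = 0x03F4A
  0x3F4A + 0x0B53 = 0x04A9D
One's-complement sum = 0x4A9D.
Checksum = ~0x4A9D & 0xFFFF = 0xB562.

B562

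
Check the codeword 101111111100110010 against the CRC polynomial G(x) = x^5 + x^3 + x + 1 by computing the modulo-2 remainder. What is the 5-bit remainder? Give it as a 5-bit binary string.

00000

Modulo-2 division of 101111111100110010 by 101011:
  pos 0: 101111 XOR 101011 = 000100
  pos 3: 100111 XOR 101011 = 001100
  pos 5: 110010 XOR 101011 = 011001
  pos 6: 110010 XOR 101011 = 011001
  pos 7: 110011 XOR 101011 = 011000
  pos 8: 110001 XOR 101011 = 011010
  pos 9: 110100 XOR 101011 = 011111
  pos 10: 111110 XOR 101011 = 010101
  pos 11: 101011 XOR 101011 = 000000
Remainder = 00000 (zero — the frame passes the CRC check).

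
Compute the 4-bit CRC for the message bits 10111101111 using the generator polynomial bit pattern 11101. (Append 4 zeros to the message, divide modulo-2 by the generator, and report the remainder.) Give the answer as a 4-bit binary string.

0010

Append 4 zeros: 101111011110000. Divide by 11101 (XOR where the leading bit is 1):
  pos 0: 10111 XOR 11101 = 01010
  pos 1: 10101 XOR 11101 = 01000
  pos 2: 10000 XOR 11101 = 01101
  pos 3: 11011 XOR 11101 = 00110
  pos 5: 11011 XOR 11101 = 00110
  pos 7: 11010 XOR 11101 = 00111
  pos 9: 11100 XOR 11101 = 00001
Remainder (last 4 bits) = 0010. This is the CRC / FCS.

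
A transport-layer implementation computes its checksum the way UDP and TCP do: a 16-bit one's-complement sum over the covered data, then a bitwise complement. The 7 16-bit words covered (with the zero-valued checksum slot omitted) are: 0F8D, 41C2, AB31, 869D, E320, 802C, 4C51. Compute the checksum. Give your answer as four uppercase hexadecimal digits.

One's-complement addition (fold any carry out of bit 15 back into bit 0):
  0x0F8D + 0x41C2 = 0x0514F
  0x514F + 0xAB31 = 0x0FC80
  0xFC80 + 0x869D = 0x1831D → wrap carry → 0x831E
  0x831E + 0xE320 = 0x1663E → wrap carry → 0x663F
  0x663F + 0x802C = 0x0E66B
  0xE66B + 0x4C51 = 0x132BC → wrap carry → 0x32BD
One's-complement sum = 0x32BD.
Checksum = ~0x32BD & 0xFFFF = 0xCD42.

CD42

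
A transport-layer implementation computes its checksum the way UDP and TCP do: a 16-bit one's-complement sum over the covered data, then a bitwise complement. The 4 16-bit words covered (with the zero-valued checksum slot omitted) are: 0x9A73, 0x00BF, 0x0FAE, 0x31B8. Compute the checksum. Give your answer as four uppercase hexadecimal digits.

2367

One's-complement addition (fold any carry out of bit 15 back into bit 0):
  0x9A73 + 0x00BF = 0x09B32
  0x9B32 + 0x0FAE = 0x0AAE0
  0xAAE0 + 0x31B8 = 0x0DC98
One's-complement sum = 0xDC98.
Checksum = ~0xDC98 & 0xFFFF = 0x2367.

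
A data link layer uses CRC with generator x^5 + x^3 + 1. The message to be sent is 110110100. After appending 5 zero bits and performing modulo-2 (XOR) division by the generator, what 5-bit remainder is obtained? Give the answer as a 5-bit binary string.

Append 5 zeros: 11011010000000. Divide by 101001 (XOR where the leading bit is 1):
  pos 0: 110110 XOR 101001 = 011111
  pos 1: 111111 XOR 101001 = 010110
  pos 2: 101100 XOR 101001 = 000101
  pos 5: 101000 XOR 101001 = 000001
Remainder (last 5 bits) = 01000. This is the CRC / FCS.

01000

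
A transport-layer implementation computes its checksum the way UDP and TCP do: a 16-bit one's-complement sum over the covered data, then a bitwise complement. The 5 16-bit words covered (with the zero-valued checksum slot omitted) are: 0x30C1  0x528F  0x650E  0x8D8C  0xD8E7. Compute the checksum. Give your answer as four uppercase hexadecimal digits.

B12C

One's-complement addition (fold any carry out of bit 15 back into bit 0):
  0x30C1 + 0x528F = 0x08350
  0x8350 + 0x650E = 0x0E85E
  0xE85E + 0x8D8C = 0x175EA → wrap carry → 0x75EB
  0x75EB + 0xD8E7 = 0x14ED2 → wrap carry → 0x4ED3
One's-complement sum = 0x4ED3.
Checksum = ~0x4ED3 & 0xFFFF = 0xB12C.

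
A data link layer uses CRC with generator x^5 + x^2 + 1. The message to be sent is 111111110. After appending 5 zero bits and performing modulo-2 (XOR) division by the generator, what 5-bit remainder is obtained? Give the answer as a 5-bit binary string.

01101

Append 5 zeros: 11111111000000. Divide by 100101 (XOR where the leading bit is 1):
  pos 0: 111111 XOR 100101 = 011010
  pos 1: 110101 XOR 100101 = 010000
  pos 2: 100001 XOR 100101 = 000100
  pos 5: 100000 XOR 100101 = 000101
  pos 8: 101000 XOR 100101 = 001101
Remainder (last 5 bits) = 01101. This is the CRC / FCS.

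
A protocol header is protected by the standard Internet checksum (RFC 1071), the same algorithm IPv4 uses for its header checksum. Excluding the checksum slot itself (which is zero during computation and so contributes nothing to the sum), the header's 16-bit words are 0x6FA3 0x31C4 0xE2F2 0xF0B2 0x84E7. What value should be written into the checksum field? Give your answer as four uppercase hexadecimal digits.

One's-complement addition (fold any carry out of bit 15 back into bit 0):
  0x6FA3 + 0x31C4 = 0x0A167
  0xA167 + 0xE2F2 = 0x18459 → wrap carry → 0x845A
  0x845A + 0xF0B2 = 0x1750C → wrap carry → 0x750D
  0x750D + 0x84E7 = 0x0F9F4
One's-complement sum = 0xF9F4.
Checksum = ~0xF9F4 & 0xFFFF = 0x060B.

060B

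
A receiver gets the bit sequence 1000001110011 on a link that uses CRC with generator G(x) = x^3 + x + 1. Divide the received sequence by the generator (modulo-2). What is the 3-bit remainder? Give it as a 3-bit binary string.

000

Modulo-2 division of 1000001110011 by 1011:
  pos 0: 1000 XOR 1011 = 0011
  pos 2: 1100 XOR 1011 = 0111
  pos 3: 1111 XOR 1011 = 0100
  pos 4: 1001 XOR 1011 = 0010
  pos 6: 1010 XOR 1011 = 0001
  pos 9: 1011 XOR 1011 = 0000
Remainder = 000 (zero — the frame passes the CRC check).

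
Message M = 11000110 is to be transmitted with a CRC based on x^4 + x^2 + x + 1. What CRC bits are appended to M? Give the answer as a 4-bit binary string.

1010

Append 4 zeros: 110001100000. Divide by 10111 (XOR where the leading bit is 1):
  pos 0: 11000 XOR 10111 = 01111
  pos 1: 11111 XOR 10111 = 01000
  pos 2: 10001 XOR 10111 = 00110
  pos 4: 11000 XOR 10111 = 01111
  pos 5: 11110 XOR 10111 = 01001
  pos 6: 10010 XOR 10111 = 00101
Remainder (last 4 bits) = 1010. This is the CRC / FCS.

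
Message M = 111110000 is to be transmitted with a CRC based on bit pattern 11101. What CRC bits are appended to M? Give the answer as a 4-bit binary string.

0100

Append 4 zeros: 1111100000000. Divide by 11101 (XOR where the leading bit is 1):
  pos 0: 11111 XOR 11101 = 00010
  pos 3: 10000 XOR 11101 = 01101
  pos 4: 11010 XOR 11101 = 00111
  pos 6: 11100 XOR 11101 = 00001
Remainder (last 4 bits) = 0100. This is the CRC / FCS.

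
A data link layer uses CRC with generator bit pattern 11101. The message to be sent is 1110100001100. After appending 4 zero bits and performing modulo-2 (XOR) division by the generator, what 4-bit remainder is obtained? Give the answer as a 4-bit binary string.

Append 4 zeros: 11101000011000000. Divide by 11101 (XOR where the leading bit is 1):
  pos 0: 11101 XOR 11101 = 00000
  pos 9: 11000 XOR 11101 = 00101
  pos 11: 10100 XOR 11101 = 01001
  pos 12: 10010 XOR 11101 = 01111
Remainder (last 4 bits) = 1111. This is the CRC / FCS.

1111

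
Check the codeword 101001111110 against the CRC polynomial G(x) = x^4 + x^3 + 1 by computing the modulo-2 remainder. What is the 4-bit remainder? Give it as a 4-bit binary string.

Modulo-2 division of 101001111110 by 11001:
  pos 0: 10100 XOR 11001 = 01101
  pos 1: 11011 XOR 11001 = 00010
  pos 4: 10111 XOR 11001 = 01110
  pos 5: 11101 XOR 11001 = 00100
  pos 7: 10010 XOR 11001 = 01011
Remainder = 1011 (nonzero — an error is detected).

1011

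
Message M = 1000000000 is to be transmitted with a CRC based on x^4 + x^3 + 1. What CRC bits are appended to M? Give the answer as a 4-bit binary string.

Append 4 zeros: 10000000000000. Divide by 11001 (XOR where the leading bit is 1):
  pos 0: 10000 XOR 11001 = 01001
  pos 1: 10010 XOR 11001 = 01011
  pos 2: 10110 XOR 11001 = 01111
  pos 3: 11110 XOR 11001 = 00111
  pos 5: 11100 XOR 11001 = 00101
  pos 7: 10100 XOR 11001 = 01101
  pos 8: 11010 XOR 11001 = 00011
Remainder (last 4 bits) = 0110. This is the CRC / FCS.

0110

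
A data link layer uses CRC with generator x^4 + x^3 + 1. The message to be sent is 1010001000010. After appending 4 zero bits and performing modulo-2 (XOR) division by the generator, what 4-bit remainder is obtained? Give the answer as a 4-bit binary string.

Append 4 zeros: 10100010000100000. Divide by 11001 (XOR where the leading bit is 1):
  pos 0: 10100 XOR 11001 = 01101
  pos 1: 11010 XOR 11001 = 00011
  pos 4: 11100 XOR 11001 = 00101
  pos 6: 10100 XOR 11001 = 01101
  pos 7: 11011 XOR 11001 = 00010
  pos 10: 10000 XOR 11001 = 01001
  pos 11: 10010 XOR 11001 = 01011
  pos 12: 10110 XOR 11001 = 01111
Remainder (last 4 bits) = 1111. This is the CRC / FCS.

1111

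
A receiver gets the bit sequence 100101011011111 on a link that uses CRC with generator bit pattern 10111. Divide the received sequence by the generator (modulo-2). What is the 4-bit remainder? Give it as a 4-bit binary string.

0000

Modulo-2 division of 100101011011111 by 10111:
  pos 0: 10010 XOR 10111 = 00101
  pos 2: 10110 XOR 10111 = 00001
  pos 6: 11101 XOR 10111 = 01010
  pos 7: 10101 XOR 10111 = 00010
  pos 10: 10111 XOR 10111 = 00000
Remainder = 0000 (zero — the frame passes the CRC check).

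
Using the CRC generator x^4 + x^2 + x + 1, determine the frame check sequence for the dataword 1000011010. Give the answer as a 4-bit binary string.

0110

Append 4 zeros: 10000110100000. Divide by 10111 (XOR where the leading bit is 1):
  pos 0: 10000 XOR 10111 = 00111
  pos 2: 11111 XOR 10111 = 01000
  pos 3: 10000 XOR 10111 = 00111
  pos 5: 11110 XOR 10111 = 01001
  pos 6: 10010 XOR 10111 = 00101
  pos 8: 10100 XOR 10111 = 00011
Remainder (last 4 bits) = 0110. This is the CRC / FCS.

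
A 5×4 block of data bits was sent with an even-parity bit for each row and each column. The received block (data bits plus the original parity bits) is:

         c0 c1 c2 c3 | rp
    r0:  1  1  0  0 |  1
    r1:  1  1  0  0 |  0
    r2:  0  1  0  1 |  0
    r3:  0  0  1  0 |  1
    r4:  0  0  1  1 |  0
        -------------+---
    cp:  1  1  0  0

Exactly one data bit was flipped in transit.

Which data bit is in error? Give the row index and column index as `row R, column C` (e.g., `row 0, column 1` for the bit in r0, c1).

row 0, column 0

Recompute each row's even parity and compare to rp:
  r0: data parity 0, sent rp 1 → mismatch
  r1: data parity 0, sent rp 0 → ok
  r2: data parity 0, sent rp 0 → ok
  r3: data parity 1, sent rp 1 → ok
  r4: data parity 0, sent rp 0 → ok
Recompute each column's even parity and compare to cp:
  c0: data parity 0, sent cp 1 → mismatch
  c1: data parity 1, sent cp 1 → ok
  c2: data parity 0, sent cp 0 → ok
  c3: data parity 0, sent cp 0 → ok
Exactly one row (r0) and one column (c0) fail → the flipped bit is at their intersection.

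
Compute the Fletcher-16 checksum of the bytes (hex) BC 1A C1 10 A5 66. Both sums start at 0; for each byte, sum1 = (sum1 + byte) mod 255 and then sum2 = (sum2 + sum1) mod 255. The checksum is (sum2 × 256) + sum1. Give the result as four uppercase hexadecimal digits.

Running sums (mod 255):
  after byte 0 (BC): sum1=188, sum2=188
  after byte 1 (1A): sum1=214, sum2=147
  after byte 2 (C1): sum1=152, sum2=44
  after byte 3 (10): sum1=168, sum2=212
  after byte 4 (A5): sum1=78, sum2=35
  after byte 5 (66): sum1=180, sum2=215
Checksum = sum2·256 + sum1 = 215·256 + 180 = 55220 = 0xD7B4.

D7B4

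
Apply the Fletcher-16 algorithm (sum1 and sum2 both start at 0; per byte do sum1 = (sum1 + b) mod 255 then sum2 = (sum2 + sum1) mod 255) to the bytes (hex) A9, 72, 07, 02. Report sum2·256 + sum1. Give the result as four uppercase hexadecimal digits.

Running sums (mod 255):
  after byte 0 (A9): sum1=169, sum2=169
  after byte 1 (72): sum1=28, sum2=197
  after byte 2 (07): sum1=35, sum2=232
  after byte 3 (02): sum1=37, sum2=14
Checksum = sum2·256 + sum1 = 14·256 + 37 = 3621 = 0x0E25.

0E25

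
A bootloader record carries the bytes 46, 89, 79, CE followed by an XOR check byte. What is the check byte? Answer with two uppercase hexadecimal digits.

78

XOR the bytes together:
  start with 0x46
  0x46 ⊕ 0x89 = 0xCF
  0xCF ⊕ 0x79 = 0xB6
  0xB6 ⊕ 0xCE = 0x78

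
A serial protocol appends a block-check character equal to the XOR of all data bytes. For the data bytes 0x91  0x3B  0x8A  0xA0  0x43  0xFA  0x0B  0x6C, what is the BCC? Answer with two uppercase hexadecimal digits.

5E

XOR the bytes together:
  start with 0x91
  0x91 ⊕ 0x3B = 0xAA
  0xAA ⊕ 0x8A = 0x20
  0x20 ⊕ 0xA0 = 0x80
  0x80 ⊕ 0x43 = 0xC3
  0xC3 ⊕ 0xFA = 0x39
  0x39 ⊕ 0x0B = 0x32
  0x32 ⊕ 0x6C = 0x5E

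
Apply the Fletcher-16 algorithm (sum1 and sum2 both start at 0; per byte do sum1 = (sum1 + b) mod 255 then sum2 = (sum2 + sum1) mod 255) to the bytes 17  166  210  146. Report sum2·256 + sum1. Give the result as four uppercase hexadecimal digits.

Running sums (mod 255):
  after byte 0 (17): sum1=17, sum2=17
  after byte 1 (166): sum1=183, sum2=200
  after byte 2 (210): sum1=138, sum2=83
  after byte 3 (146): sum1=29, sum2=112
Checksum = sum2·256 + sum1 = 112·256 + 29 = 28701 = 0x701D.

701D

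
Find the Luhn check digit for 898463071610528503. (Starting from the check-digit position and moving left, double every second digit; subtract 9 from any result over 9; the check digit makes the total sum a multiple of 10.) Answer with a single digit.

1

Partial digits right→left: 3 0 5 8 2 5 0 1 6 1 7 0 3 6 4 8 9 8
Double every second digit counting from the check-digit position (so the 1st, 3rd, 5th, ... of the partial from the right).
  doubled (with −9 where >9): 6 1 4 0 3 5 6 8 9 → sum 42
  kept as-is: 0 8 5 1 1 0 6 8 8 → sum 37
Total = 42 + 37 = 79.
Check digit = (10 − (79 mod 10)) mod 10 = 1.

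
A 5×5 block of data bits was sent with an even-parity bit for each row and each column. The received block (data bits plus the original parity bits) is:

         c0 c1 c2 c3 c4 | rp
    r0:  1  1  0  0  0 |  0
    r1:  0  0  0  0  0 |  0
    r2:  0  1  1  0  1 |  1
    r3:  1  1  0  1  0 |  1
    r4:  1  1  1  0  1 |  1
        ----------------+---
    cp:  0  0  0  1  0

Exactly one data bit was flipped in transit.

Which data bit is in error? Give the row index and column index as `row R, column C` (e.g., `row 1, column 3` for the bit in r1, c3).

Recompute each row's even parity and compare to rp:
  r0: data parity 0, sent rp 0 → ok
  r1: data parity 0, sent rp 0 → ok
  r2: data parity 1, sent rp 1 → ok
  r3: data parity 1, sent rp 1 → ok
  r4: data parity 0, sent rp 1 → mismatch
Recompute each column's even parity and compare to cp:
  c0: data parity 1, sent cp 0 → mismatch
  c1: data parity 0, sent cp 0 → ok
  c2: data parity 0, sent cp 0 → ok
  c3: data parity 1, sent cp 1 → ok
  c4: data parity 0, sent cp 0 → ok
Exactly one row (r4) and one column (c0) fail → the flipped bit is at their intersection.

row 4, column 0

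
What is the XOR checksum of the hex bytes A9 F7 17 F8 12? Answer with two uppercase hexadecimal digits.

XOR the bytes together:
  start with 0xA9
  0xA9 ⊕ 0xF7 = 0x5E
  0x5E ⊕ 0x17 = 0x49
  0x49 ⊕ 0xF8 = 0xB1
  0xB1 ⊕ 0x12 = 0xA3

A3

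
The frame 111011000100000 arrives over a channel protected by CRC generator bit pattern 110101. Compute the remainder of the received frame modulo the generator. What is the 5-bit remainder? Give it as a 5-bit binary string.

Modulo-2 division of 111011000100000 by 110101:
  pos 0: 111011 XOR 110101 = 001110
  pos 2: 111000 XOR 110101 = 001101
  pos 4: 110101 XOR 110101 = 000000
Remainder = 00000 (zero — the frame passes the CRC check).

00000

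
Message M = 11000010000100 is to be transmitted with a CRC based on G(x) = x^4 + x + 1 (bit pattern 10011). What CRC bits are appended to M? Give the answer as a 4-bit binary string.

Append 4 zeros: 110000100001000000. Divide by 10011 (XOR where the leading bit is 1):
  pos 0: 11000 XOR 10011 = 01011
  pos 1: 10110 XOR 10011 = 00101
  pos 3: 10110 XOR 10011 = 00101
  pos 5: 10100 XOR 10011 = 00111
  pos 7: 11101 XOR 10011 = 01110
  pos 8: 11100 XOR 10011 = 01111
  pos 9: 11110 XOR 10011 = 01101
  pos 10: 11010 XOR 10011 = 01001
  pos 11: 10010 XOR 10011 = 00001
Remainder (last 4 bits) = 0100. This is the CRC / FCS.

0100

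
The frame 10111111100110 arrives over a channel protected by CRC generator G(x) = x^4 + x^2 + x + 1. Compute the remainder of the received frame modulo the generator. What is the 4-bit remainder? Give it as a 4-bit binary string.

0000

Modulo-2 division of 10111111100110 by 10111:
  pos 0: 10111 XOR 10111 = 00000
  pos 5: 11110 XOR 10111 = 01001
  pos 6: 10010 XOR 10111 = 00101
  pos 8: 10111 XOR 10111 = 00000
Remainder = 0000 (zero — the frame passes the CRC check).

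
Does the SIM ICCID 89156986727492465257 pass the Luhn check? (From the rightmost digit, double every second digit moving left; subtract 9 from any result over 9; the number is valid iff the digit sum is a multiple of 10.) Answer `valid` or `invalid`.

valid

From the right, keep odd positions and double even positions (subtract 9 from any doubled value over 9):
  doubled (positions 2,4,...): 1 1 8 9 5 5 7 3 2 7 → sum 48
  kept (positions 1,3,...): 7 2 6 2 4 2 6 9 5 9 → sum 52
Total = 100.
100 mod 10 = 0, so the number is valid.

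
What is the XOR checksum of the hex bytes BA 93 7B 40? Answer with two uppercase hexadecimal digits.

12

XOR the bytes together:
  start with 0xBA
  0xBA ⊕ 0x93 = 0x29
  0x29 ⊕ 0x7B = 0x52
  0x52 ⊕ 0x40 = 0x12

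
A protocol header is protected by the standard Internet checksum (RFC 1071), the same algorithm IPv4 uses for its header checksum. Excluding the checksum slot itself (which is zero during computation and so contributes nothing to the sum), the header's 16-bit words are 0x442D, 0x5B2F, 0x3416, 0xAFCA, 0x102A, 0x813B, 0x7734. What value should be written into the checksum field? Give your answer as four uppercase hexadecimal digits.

One's-complement addition (fold any carry out of bit 15 back into bit 0):
  0x442D + 0x5B2F = 0x09F5C
  0x9F5C + 0x3416 = 0x0D372
  0xD372 + 0xAFCA = 0x1833C → wrap carry → 0x833D
  0x833D + 0x102A = 0x09367
  0x9367 + 0x813B = 0x114A2 → wrap carry → 0x14A3
  0x14A3 + 0x7734 = 0x08BD7
One's-complement sum = 0x8BD7.
Checksum = ~0x8BD7 & 0xFFFF = 0x7428.

7428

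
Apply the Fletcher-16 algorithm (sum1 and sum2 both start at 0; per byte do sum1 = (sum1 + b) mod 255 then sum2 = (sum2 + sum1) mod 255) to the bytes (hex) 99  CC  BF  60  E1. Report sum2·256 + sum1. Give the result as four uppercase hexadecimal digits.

1568

Running sums (mod 255):
  after byte 0 (99): sum1=153, sum2=153
  after byte 1 (CC): sum1=102, sum2=0
  after byte 2 (BF): sum1=38, sum2=38
  after byte 3 (60): sum1=134, sum2=172
  after byte 4 (E1): sum1=104, sum2=21
Checksum = sum2·256 + sum1 = 21·256 + 104 = 5480 = 0x1568.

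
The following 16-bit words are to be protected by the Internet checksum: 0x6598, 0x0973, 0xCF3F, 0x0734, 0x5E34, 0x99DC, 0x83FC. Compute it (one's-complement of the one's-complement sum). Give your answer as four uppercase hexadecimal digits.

3E73

One's-complement addition (fold any carry out of bit 15 back into bit 0):
  0x6598 + 0x0973 = 0x06F0B
  0x6F0B + 0xCF3F = 0x13E4A → wrap carry → 0x3E4B
  0x3E4B + 0x0734 = 0x0457F
  0x457F + 0x5E34 = 0x0A3B3
  0xA3B3 + 0x99DC = 0x13D8F → wrap carry → 0x3D90
  0x3D90 + 0x83FC = 0x0C18C
One's-complement sum = 0xC18C.
Checksum = ~0xC18C & 0xFFFF = 0x3E73.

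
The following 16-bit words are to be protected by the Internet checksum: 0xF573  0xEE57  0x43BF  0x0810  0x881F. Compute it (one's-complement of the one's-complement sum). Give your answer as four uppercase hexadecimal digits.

4845

One's-complement addition (fold any carry out of bit 15 back into bit 0):
  0xF573 + 0xEE57 = 0x1E3CA → wrap carry → 0xE3CB
  0xE3CB + 0x43BF = 0x1278A → wrap carry → 0x278B
  0x278B + 0x0810 = 0x02F9B
  0x2F9B + 0x881F = 0x0B7BA
One's-complement sum = 0xB7BA.
Checksum = ~0xB7BA & 0xFFFF = 0x4845.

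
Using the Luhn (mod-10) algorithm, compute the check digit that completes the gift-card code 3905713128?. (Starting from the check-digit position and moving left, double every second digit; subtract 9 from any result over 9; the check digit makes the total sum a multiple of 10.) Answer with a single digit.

Partial digits right→left: 8 2 1 3 1 7 5 0 9 3
Double every second digit counting from the check-digit position (so the 1st, 3rd, 5th, ... of the partial from the right).
  doubled (with −9 where >9): 7 2 2 1 9 → sum 21
  kept as-is: 2 3 7 0 3 → sum 15
Total = 21 + 15 = 36.
Check digit = (10 − (36 mod 10)) mod 10 = 4.

4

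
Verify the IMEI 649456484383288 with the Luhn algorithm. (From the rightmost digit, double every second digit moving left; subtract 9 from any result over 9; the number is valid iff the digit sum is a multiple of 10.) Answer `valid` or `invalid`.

invalid

From the right, keep odd positions and double even positions (subtract 9 from any doubled value over 9):
  doubled (positions 2,4,...): 7 6 6 7 3 8 8 → sum 45
  kept (positions 1,3,...): 8 2 8 4 4 5 9 6 → sum 46
Total = 91.
91 mod 10 = 1, so the number is invalid.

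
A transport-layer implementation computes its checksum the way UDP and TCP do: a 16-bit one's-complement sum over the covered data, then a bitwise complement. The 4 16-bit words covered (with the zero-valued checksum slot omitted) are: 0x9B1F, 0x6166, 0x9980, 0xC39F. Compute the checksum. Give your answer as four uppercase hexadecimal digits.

A659

One's-complement addition (fold any carry out of bit 15 back into bit 0):
  0x9B1F + 0x6166 = 0x0FC85
  0xFC85 + 0x9980 = 0x19605 → wrap carry → 0x9606
  0x9606 + 0xC39F = 0x159A5 → wrap carry → 0x59A6
One's-complement sum = 0x59A6.
Checksum = ~0x59A6 & 0xFFFF = 0xA659.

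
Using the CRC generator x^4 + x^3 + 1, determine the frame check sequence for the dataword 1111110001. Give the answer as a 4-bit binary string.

Append 4 zeros: 11111100010000. Divide by 11001 (XOR where the leading bit is 1):
  pos 0: 11111 XOR 11001 = 00110
  pos 2: 11010 XOR 11001 = 00011
  pos 5: 11001 XOR 11001 = 00000
Remainder (last 4 bits) = 0000. This is the CRC / FCS.

0000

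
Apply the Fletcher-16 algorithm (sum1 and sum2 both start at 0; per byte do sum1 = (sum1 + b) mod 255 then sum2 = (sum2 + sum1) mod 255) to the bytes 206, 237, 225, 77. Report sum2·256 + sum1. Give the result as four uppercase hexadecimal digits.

16EB

Running sums (mod 255):
  after byte 0 (206): sum1=206, sum2=206
  after byte 1 (237): sum1=188, sum2=139
  after byte 2 (225): sum1=158, sum2=42
  after byte 3 (77): sum1=235, sum2=22
Checksum = sum2·256 + sum1 = 22·256 + 235 = 5867 = 0x16EB.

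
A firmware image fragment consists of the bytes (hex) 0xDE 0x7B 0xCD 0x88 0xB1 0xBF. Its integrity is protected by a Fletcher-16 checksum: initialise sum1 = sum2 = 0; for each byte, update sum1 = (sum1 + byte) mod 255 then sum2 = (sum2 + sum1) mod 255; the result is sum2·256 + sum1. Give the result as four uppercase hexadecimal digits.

9622

Running sums (mod 255):
  after byte 0 (0xDE): sum1=222, sum2=222
  after byte 1 (0x7B): sum1=90, sum2=57
  after byte 2 (0xCD): sum1=40, sum2=97
  after byte 3 (0x88): sum1=176, sum2=18
  after byte 4 (0xB1): sum1=98, sum2=116
  after byte 5 (0xBF): sum1=34, sum2=150
Checksum = sum2·256 + sum1 = 150·256 + 34 = 38434 = 0x9622.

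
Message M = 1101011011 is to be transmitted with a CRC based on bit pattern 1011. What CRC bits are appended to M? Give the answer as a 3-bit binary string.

Append 3 zeros: 1101011011000. Divide by 1011 (XOR where the leading bit is 1):
  pos 0: 1101 XOR 1011 = 0110
  pos 1: 1100 XOR 1011 = 0111
  pos 2: 1111 XOR 1011 = 0100
  pos 3: 1001 XOR 1011 = 0010
  pos 5: 1001 XOR 1011 = 0010
  pos 7: 1010 XOR 1011 = 0001
Remainder (last 3 bits) = 100. This is the CRC / FCS.

100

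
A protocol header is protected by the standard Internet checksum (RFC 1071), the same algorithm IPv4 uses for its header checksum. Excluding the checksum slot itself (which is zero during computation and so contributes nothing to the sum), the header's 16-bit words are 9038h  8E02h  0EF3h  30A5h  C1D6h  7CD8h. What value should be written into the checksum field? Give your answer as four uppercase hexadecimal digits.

637D

One's-complement addition (fold any carry out of bit 15 back into bit 0):
  0x9038 + 0x8E02 = 0x11E3A → wrap carry → 0x1E3B
  0x1E3B + 0x0EF3 = 0x02D2E
  0x2D2E + 0x30A5 = 0x05DD3
  0x5DD3 + 0xC1D6 = 0x11FA9 → wrap carry → 0x1FAA
  0x1FAA + 0x7CD8 = 0x09C82
One's-complement sum = 0x9C82.
Checksum = ~0x9C82 & 0xFFFF = 0x637D.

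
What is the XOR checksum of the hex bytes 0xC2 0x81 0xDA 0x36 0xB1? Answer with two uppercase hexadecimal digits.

XOR the bytes together:
  start with 0xC2
  0xC2 ⊕ 0x81 = 0x43
  0x43 ⊕ 0xDA = 0x99
  0x99 ⊕ 0x36 = 0xAF
  0xAF ⊕ 0xB1 = 0x1E

1E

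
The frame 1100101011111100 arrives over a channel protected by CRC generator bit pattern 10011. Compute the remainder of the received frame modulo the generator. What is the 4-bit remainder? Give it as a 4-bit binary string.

Modulo-2 division of 1100101011111100 by 10011:
  pos 0: 11001 XOR 10011 = 01010
  pos 1: 10100 XOR 10011 = 00111
  pos 3: 11110 XOR 10011 = 01101
  pos 4: 11011 XOR 10011 = 01000
  pos 5: 10001 XOR 10011 = 00010
  pos 8: 10111 XOR 10011 = 00100
  pos 10: 10010 XOR 10011 = 00001
Remainder = 0010 (nonzero — an error is detected).

0010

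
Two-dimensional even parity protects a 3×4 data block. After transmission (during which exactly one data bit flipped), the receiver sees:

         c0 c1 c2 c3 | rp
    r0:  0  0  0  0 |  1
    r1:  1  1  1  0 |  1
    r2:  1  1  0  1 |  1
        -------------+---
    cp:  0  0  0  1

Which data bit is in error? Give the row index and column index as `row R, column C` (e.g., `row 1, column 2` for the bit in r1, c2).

Recompute each row's even parity and compare to rp:
  r0: data parity 0, sent rp 1 → mismatch
  r1: data parity 1, sent rp 1 → ok
  r2: data parity 1, sent rp 1 → ok
Recompute each column's even parity and compare to cp:
  c0: data parity 0, sent cp 0 → ok
  c1: data parity 0, sent cp 0 → ok
  c2: data parity 1, sent cp 0 → mismatch
  c3: data parity 1, sent cp 1 → ok
Exactly one row (r0) and one column (c2) fail → the flipped bit is at their intersection.

row 0, column 2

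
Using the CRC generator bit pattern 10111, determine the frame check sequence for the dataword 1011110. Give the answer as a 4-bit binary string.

Append 4 zeros: 10111100000. Divide by 10111 (XOR where the leading bit is 1):
  pos 0: 10111 XOR 10111 = 00000
  pos 5: 10000 XOR 10111 = 00111
Remainder (last 4 bits) = 1110. This is the CRC / FCS.

1110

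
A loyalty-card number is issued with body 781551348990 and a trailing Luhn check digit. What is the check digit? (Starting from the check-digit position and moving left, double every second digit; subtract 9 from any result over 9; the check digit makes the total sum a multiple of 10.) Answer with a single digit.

Partial digits right→left: 0 9 9 8 4 3 1 5 5 1 8 7
Double every second digit counting from the check-digit position (so the 1st, 3rd, 5th, ... of the partial from the right).
  doubled (with −9 where >9): 0 9 8 2 1 7 → sum 27
  kept as-is: 9 8 3 5 1 7 → sum 33
Total = 27 + 33 = 60.
Check digit = (10 − (60 mod 10)) mod 10 = 0.

0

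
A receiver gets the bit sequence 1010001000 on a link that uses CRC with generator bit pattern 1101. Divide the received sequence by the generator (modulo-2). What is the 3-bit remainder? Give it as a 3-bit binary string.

Modulo-2 division of 1010001000 by 1101:
  pos 0: 1010 XOR 1101 = 0111
  pos 1: 1110 XOR 1101 = 0011
  pos 3: 1101 XOR 1101 = 0000
Remainder = 000 (zero — the frame passes the CRC check).

000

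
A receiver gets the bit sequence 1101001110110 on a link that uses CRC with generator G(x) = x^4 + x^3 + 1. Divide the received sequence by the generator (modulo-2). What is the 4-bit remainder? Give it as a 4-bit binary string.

Modulo-2 division of 1101001110110 by 11001:
  pos 0: 11010 XOR 11001 = 00011
  pos 3: 11011 XOR 11001 = 00010
  pos 6: 10101 XOR 11001 = 01100
  pos 7: 11001 XOR 11001 = 00000
Remainder = 0000 (zero — the frame passes the CRC check).

0000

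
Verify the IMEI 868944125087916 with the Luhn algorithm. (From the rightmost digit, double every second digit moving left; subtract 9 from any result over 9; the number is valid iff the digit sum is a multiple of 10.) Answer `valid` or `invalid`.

valid

From the right, keep odd positions and double even positions (subtract 9 from any doubled value over 9):
  doubled (positions 2,4,...): 2 5 0 4 8 9 3 → sum 31
  kept (positions 1,3,...): 6 9 8 5 1 4 8 8 → sum 49
Total = 80.
80 mod 10 = 0, so the number is valid.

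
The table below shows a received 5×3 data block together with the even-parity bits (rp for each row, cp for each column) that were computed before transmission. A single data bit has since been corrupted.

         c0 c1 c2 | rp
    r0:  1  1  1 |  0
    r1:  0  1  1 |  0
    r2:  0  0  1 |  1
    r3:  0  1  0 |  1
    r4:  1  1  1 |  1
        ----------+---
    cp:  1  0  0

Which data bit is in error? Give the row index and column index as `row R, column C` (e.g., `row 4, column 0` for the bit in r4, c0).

row 0, column 0

Recompute each row's even parity and compare to rp:
  r0: data parity 1, sent rp 0 → mismatch
  r1: data parity 0, sent rp 0 → ok
  r2: data parity 1, sent rp 1 → ok
  r3: data parity 1, sent rp 1 → ok
  r4: data parity 1, sent rp 1 → ok
Recompute each column's even parity and compare to cp:
  c0: data parity 0, sent cp 1 → mismatch
  c1: data parity 0, sent cp 0 → ok
  c2: data parity 0, sent cp 0 → ok
Exactly one row (r0) and one column (c0) fail → the flipped bit is at their intersection.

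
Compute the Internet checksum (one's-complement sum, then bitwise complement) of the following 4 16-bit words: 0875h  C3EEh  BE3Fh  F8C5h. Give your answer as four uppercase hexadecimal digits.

7C96

One's-complement addition (fold any carry out of bit 15 back into bit 0):
  0x0875 + 0xC3EE = 0x0CC63
  0xCC63 + 0xBE3F = 0x18AA2 → wrap carry → 0x8AA3
  0x8AA3 + 0xF8C5 = 0x18368 → wrap carry → 0x8369
One's-complement sum = 0x8369.
Checksum = ~0x8369 & 0xFFFF = 0x7C96.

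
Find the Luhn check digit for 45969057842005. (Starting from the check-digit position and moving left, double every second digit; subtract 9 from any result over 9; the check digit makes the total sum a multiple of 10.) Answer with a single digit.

Partial digits right→left: 5 0 0 2 4 8 7 5 0 9 6 9 5 4
Double every second digit counting from the check-digit position (so the 1st, 3rd, 5th, ... of the partial from the right).
  doubled (with −9 where >9): 1 0 8 5 0 3 1 → sum 18
  kept as-is: 0 2 8 5 9 9 4 → sum 37
Total = 18 + 37 = 55.
Check digit = (10 − (55 mod 10)) mod 10 = 5.

5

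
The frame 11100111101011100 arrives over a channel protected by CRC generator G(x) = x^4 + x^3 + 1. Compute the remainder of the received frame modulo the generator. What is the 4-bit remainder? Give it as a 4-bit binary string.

1001

Modulo-2 division of 11100111101011100 by 11001:
  pos 0: 11100 XOR 11001 = 00101
  pos 2: 10111 XOR 11001 = 01110
  pos 3: 11101 XOR 11001 = 00100
  pos 5: 10010 XOR 11001 = 01011
  pos 6: 10111 XOR 11001 = 01110
  pos 7: 11100 XOR 11001 = 00101
  pos 9: 10111 XOR 11001 = 01110
  pos 10: 11101 XOR 11001 = 00100
  pos 12: 10000 XOR 11001 = 01001
Remainder = 1001 (nonzero — an error is detected).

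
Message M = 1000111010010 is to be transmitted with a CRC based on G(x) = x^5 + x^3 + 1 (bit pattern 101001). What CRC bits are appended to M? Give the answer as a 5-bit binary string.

10011

Append 5 zeros: 100011101001000000. Divide by 101001 (XOR where the leading bit is 1):
  pos 0: 100011 XOR 101001 = 001010
  pos 2: 101010 XOR 101001 = 000011
  pos 6: 111001 XOR 101001 = 010000
  pos 7: 100000 XOR 101001 = 001001
  pos 9: 100100 XOR 101001 = 001101
  pos 11: 110100 XOR 101001 = 011101
  pos 12: 111010 XOR 101001 = 010011
Remainder (last 5 bits) = 10011. This is the CRC / FCS.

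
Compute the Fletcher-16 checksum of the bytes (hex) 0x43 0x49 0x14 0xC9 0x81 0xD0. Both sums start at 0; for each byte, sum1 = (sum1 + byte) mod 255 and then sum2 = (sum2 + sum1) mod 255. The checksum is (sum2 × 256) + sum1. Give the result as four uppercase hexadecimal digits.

Running sums (mod 255):
  after byte 0 (0x43): sum1=67, sum2=67
  after byte 1 (0x49): sum1=140, sum2=207
  after byte 2 (0x14): sum1=160, sum2=112
  after byte 3 (0xC9): sum1=106, sum2=218
  after byte 4 (0x81): sum1=235, sum2=198
  after byte 5 (0xD0): sum1=188, sum2=131
Checksum = sum2·256 + sum1 = 131·256 + 188 = 33724 = 0x83BC.

83BC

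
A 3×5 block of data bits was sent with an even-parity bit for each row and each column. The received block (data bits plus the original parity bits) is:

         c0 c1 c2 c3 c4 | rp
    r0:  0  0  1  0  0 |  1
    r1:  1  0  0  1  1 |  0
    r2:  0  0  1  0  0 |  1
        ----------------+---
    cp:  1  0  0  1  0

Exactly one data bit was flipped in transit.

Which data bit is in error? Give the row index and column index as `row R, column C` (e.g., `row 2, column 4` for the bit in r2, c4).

row 1, column 4

Recompute each row's even parity and compare to rp:
  r0: data parity 1, sent rp 1 → ok
  r1: data parity 1, sent rp 0 → mismatch
  r2: data parity 1, sent rp 1 → ok
Recompute each column's even parity and compare to cp:
  c0: data parity 1, sent cp 1 → ok
  c1: data parity 0, sent cp 0 → ok
  c2: data parity 0, sent cp 0 → ok
  c3: data parity 1, sent cp 1 → ok
  c4: data parity 1, sent cp 0 → mismatch
Exactly one row (r1) and one column (c4) fail → the flipped bit is at their intersection.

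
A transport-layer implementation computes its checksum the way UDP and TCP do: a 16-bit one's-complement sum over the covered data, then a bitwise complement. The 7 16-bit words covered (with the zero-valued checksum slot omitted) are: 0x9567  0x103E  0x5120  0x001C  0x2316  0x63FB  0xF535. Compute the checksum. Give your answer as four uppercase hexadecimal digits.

8CD6

One's-complement addition (fold any carry out of bit 15 back into bit 0):
  0x9567 + 0x103E = 0x0A5A5
  0xA5A5 + 0x5120 = 0x0F6C5
  0xF6C5 + 0x001C = 0x0F6E1
  0xF6E1 + 0x2316 = 0x119F7 → wrap carry → 0x19F8
  0x19F8 + 0x63FB = 0x07DF3
  0x7DF3 + 0xF535 = 0x17328 → wrap carry → 0x7329
One's-complement sum = 0x7329.
Checksum = ~0x7329 & 0xFFFF = 0x8CD6.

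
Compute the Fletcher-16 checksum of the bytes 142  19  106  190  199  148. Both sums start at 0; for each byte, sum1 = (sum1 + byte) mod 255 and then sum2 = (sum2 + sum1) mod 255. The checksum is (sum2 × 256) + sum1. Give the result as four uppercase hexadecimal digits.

C027

Running sums (mod 255):
  after byte 0 (142): sum1=142, sum2=142
  after byte 1 (19): sum1=161, sum2=48
  after byte 2 (106): sum1=12, sum2=60
  after byte 3 (190): sum1=202, sum2=7
  after byte 4 (199): sum1=146, sum2=153
  after byte 5 (148): sum1=39, sum2=192
Checksum = sum2·256 + sum1 = 192·256 + 39 = 49191 = 0xC027.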